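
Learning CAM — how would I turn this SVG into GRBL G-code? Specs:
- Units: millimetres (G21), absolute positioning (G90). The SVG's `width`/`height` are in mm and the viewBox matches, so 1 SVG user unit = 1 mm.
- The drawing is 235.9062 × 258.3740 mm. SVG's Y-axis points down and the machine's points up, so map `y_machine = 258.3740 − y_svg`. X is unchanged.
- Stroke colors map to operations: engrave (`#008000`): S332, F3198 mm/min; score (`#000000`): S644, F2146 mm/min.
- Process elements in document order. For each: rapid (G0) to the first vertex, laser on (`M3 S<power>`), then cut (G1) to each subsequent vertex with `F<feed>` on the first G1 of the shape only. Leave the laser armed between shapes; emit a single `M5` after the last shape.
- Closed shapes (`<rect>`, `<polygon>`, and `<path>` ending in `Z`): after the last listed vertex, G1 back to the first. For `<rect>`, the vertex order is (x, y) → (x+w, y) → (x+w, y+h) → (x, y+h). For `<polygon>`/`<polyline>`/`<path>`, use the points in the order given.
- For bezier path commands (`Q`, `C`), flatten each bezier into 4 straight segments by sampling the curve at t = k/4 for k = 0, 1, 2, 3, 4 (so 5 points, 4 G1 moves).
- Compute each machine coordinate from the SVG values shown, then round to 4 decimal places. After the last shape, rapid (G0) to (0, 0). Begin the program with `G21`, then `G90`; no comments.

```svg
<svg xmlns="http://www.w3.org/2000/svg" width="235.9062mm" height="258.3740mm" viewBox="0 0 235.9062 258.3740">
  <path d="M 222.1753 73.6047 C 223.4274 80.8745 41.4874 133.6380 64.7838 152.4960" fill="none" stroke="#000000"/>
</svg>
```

1 u = 1 mm; y_m = 258.3740 − y.

[1] `<path>` cubic bezier, #000000→score S644 F2146: (222.1753,184.7693) → (194.8351,172.0275) → (135.2129,149.6692) → (79.7241,125.1382) → (64.7838,105.8780)

G21
G90
G0 X222.1753 Y184.7693
M3 S644
G1 X194.8351 Y172.0275 F2146
G1 X135.2129 Y149.6692
G1 X79.7241 Y125.1382
G1 X64.7838 Y105.8780
M5
G0 X0.0000 Y0.0000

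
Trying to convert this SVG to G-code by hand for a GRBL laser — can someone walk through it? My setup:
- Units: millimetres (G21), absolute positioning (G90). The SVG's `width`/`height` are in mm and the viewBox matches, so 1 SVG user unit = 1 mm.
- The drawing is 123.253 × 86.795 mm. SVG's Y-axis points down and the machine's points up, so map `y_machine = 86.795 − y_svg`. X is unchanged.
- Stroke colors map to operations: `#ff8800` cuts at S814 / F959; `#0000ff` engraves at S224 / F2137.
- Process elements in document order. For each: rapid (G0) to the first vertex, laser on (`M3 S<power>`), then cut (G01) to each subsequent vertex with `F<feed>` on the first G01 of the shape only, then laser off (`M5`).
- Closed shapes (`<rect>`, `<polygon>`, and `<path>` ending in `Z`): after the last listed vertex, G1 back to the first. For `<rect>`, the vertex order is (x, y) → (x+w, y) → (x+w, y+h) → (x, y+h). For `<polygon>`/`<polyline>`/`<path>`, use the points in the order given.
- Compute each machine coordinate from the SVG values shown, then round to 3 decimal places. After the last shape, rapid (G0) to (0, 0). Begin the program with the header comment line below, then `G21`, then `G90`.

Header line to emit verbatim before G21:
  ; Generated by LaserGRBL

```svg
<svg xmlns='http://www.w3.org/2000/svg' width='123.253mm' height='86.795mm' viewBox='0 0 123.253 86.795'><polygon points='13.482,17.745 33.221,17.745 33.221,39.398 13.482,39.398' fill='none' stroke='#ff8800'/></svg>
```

viewBox `0 0 123.253 86.795` with mm width/height → 1 unit = 1 mm. Flip: y_m = 86.795 − y_svg.

**Shape 1** — `<polygon>` rectangle, stroke `#ff8800` → cut (S814, F959). Machine vertices: (13.482,69.050) → (33.221,69.050) → (33.221,47.397) → (13.482,47.397) → (13.482,69.050). Closed: final G1 returns to the first vertex.

; Generated by LaserGRBL
G21
G90
G0 X13.482 Y69.050
M3 S814
G01 X33.221 Y69.050 F959
G01 X33.221 Y47.397
G01 X13.482 Y47.397
G01 X13.482 Y69.050
M5
G0 X0.000 Y0.000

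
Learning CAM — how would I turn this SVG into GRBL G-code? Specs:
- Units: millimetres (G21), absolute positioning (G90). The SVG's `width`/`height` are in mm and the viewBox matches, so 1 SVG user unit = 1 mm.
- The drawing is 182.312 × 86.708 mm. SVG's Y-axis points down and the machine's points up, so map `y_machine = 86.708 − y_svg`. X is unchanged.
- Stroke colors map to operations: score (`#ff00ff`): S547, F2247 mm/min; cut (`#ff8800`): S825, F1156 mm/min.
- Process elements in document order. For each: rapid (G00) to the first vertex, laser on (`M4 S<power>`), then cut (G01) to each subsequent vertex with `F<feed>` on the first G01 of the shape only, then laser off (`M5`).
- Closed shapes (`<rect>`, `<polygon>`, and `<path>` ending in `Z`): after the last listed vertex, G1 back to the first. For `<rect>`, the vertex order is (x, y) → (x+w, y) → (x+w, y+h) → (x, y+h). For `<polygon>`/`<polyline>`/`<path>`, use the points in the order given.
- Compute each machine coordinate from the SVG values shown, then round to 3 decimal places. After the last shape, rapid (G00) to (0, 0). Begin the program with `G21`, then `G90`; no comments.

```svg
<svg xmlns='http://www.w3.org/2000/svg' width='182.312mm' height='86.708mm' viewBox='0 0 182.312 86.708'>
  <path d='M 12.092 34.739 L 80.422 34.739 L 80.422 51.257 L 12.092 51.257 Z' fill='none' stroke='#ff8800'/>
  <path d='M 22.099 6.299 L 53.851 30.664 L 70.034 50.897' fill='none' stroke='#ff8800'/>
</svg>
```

Since the viewBox matches the mm dimensions, user units are millimetres directly. The only transform is the Y-flip y_m = 86.708 − y_svg.

Shape 1 is a rectangle drawn with `<path>`. Its stroke #ff8800 means cut at S825, F1156. After flipping Y the toolpath is (12.092,51.969) → (80.422,51.969) → (80.422,35.451) → (12.092,35.451) → (12.092,51.969), returning to the start.

Shape 2 is a open polyline drawn with `<path>`. Its stroke #ff8800 means cut at S825, F1156. After flipping Y the toolpath is (22.099,80.409) → (53.851,56.044) → (70.034,35.811).

G21
G90
G00 X12.092 Y51.969
M4 S825
G01 X80.422 Y51.969 F1156
G01 X80.422 Y35.451
G01 X12.092 Y35.451
G01 X12.092 Y51.969
M5
G00 X22.099 Y80.409
M4 S825
G01 X53.851 Y56.044 F1156
G01 X70.034 Y35.811
M5
G00 X0.000 Y0.000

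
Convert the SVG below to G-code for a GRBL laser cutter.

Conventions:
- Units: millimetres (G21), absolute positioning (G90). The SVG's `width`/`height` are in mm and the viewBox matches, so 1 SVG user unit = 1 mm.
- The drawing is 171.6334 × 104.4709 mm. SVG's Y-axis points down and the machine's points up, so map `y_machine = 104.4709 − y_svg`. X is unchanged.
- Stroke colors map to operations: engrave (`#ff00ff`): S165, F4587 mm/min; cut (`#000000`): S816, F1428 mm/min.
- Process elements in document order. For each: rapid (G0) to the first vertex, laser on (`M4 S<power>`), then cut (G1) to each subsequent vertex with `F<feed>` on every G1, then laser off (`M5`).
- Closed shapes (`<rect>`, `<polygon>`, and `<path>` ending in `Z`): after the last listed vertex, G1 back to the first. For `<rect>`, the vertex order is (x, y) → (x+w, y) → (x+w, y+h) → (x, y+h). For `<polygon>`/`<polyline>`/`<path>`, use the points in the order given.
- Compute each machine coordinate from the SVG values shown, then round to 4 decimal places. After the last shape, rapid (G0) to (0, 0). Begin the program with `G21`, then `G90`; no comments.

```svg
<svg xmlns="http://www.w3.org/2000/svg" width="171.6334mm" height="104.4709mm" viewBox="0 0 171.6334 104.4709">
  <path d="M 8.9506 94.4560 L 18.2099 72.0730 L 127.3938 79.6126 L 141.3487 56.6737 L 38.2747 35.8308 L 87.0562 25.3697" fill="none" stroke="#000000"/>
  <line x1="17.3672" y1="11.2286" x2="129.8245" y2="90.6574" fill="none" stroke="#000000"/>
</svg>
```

G21
G90
G0 X8.9506 Y10.0149
M4 S816
G1 X18.2099 Y32.3979 F1428
G1 X127.3938 Y24.8583 F1428
G1 X141.3487 Y47.7972 F1428
G1 X38.2747 Y68.6401 F1428
G1 X87.0562 Y79.1012 F1428
M5
G0 X17.3672 Y93.2423
M4 S816
G1 X129.8245 Y13.8135 F1428
M5
G0 X0.0000 Y0.0000

Since the viewBox matches the mm dimensions, user units are millimetres directly. The only transform is the Y-flip y_m = 104.4709 − y_svg.

Shape 1 is a open polyline drawn with `<path>`. Its stroke #000000 means cut at S816, F1428. After flipping Y the toolpath is (8.9506,10.0149) → (18.2099,32.3979) → (127.3938,24.8583) → (141.3487,47.7972) → (38.2747,68.6401) → (87.0562,79.1012).

Shape 2 is a line segment drawn with `<line>`. Its stroke #000000 means cut at S816, F1428. After flipping Y the toolpath is (17.3672,93.2423) → (129.8245,13.8135).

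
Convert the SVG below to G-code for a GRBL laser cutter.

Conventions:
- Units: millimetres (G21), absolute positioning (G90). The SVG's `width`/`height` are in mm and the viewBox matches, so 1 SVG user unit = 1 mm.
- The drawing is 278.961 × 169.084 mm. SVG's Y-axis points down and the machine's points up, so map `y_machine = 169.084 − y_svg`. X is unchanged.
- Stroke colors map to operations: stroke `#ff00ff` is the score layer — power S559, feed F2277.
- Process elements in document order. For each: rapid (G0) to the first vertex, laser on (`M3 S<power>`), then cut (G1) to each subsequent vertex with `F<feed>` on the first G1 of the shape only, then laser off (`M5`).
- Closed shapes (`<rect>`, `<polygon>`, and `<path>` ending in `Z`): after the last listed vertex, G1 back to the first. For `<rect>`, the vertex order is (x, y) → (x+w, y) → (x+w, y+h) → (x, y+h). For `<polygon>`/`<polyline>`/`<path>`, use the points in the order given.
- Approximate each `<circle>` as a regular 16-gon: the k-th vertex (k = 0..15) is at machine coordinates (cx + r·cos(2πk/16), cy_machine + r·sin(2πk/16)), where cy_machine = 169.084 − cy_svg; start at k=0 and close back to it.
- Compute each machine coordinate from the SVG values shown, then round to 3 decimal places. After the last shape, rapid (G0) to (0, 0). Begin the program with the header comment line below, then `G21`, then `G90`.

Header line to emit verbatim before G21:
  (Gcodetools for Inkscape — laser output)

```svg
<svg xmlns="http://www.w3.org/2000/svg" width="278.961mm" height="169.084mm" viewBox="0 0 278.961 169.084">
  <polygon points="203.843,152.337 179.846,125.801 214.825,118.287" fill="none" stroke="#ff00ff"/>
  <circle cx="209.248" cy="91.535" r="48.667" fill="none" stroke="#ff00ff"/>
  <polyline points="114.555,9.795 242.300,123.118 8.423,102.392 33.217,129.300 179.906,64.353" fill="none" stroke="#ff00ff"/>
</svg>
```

(Gcodetools for Inkscape — laser output)
G21
G90
G0 X203.843 Y16.747
M3 S559
G1 X179.846 Y43.283 F2277
G1 X214.825 Y50.797
G1 X203.843 Y16.747
M5
G0 X257.915 Y77.549
M3 S559
G1 X254.210 Y96.173 F2277
G1 X243.661 Y111.962
G1 X227.872 Y122.511
G1 X209.248 Y126.216
G1 X190.624 Y122.511
G1 X174.835 Y111.962
G1 X164.286 Y96.173
G1 X160.581 Y77.549
G1 X164.286 Y58.925
G1 X174.835 Y43.136
G1 X190.624 Y32.587
G1 X209.248 Y28.882
G1 X227.872 Y32.587
G1 X243.661 Y43.136
G1 X254.210 Y58.925
G1 X257.915 Y77.549
M5
G0 X114.555 Y159.289
M3 S559
G1 X242.300 Y45.966 F2277
G1 X8.423 Y66.692
G1 X33.217 Y39.784
G1 X179.906 Y104.731
M5
G0 X0.000 Y0.000

Since the viewBox matches the mm dimensions, user units are millimetres directly. The only transform is the Y-flip y_m = 169.084 − y_svg.

Shape 1 is a regular polygon drawn with `<polygon>`. Its stroke #ff00ff means score at S559, F2277. After flipping Y the toolpath is (203.843,16.747) → (179.846,43.283) → (214.825,50.797) → (203.843,16.747), returning to the start.

Shape 2 is a circle drawn with `<circle>`. Its stroke #ff00ff means score at S559, F2277. After flipping Y the toolpath is (257.915,77.549) → (254.210,96.173) → (243.661,111.962) → (227.872,122.511) → (209.248,126.216) → (190.624,122.511) → (174.835,111.962) → (164.286,96.173) → (160.581,77.549) → (164.286,58.925) → (174.835,43.136) → (190.624,32.587) → (209.248,28.882) → (227.872,32.587) → (243.661,43.136) → (254.210,58.925) → (257.915,77.549), returning to the start.

Shape 3 is a open polyline drawn with `<polyline>`. Its stroke #ff00ff means score at S559, F2277. After flipping Y the toolpath is (114.555,159.289) → (242.300,45.966) → (8.423,66.692) → (33.217,39.784) → (179.906,104.731).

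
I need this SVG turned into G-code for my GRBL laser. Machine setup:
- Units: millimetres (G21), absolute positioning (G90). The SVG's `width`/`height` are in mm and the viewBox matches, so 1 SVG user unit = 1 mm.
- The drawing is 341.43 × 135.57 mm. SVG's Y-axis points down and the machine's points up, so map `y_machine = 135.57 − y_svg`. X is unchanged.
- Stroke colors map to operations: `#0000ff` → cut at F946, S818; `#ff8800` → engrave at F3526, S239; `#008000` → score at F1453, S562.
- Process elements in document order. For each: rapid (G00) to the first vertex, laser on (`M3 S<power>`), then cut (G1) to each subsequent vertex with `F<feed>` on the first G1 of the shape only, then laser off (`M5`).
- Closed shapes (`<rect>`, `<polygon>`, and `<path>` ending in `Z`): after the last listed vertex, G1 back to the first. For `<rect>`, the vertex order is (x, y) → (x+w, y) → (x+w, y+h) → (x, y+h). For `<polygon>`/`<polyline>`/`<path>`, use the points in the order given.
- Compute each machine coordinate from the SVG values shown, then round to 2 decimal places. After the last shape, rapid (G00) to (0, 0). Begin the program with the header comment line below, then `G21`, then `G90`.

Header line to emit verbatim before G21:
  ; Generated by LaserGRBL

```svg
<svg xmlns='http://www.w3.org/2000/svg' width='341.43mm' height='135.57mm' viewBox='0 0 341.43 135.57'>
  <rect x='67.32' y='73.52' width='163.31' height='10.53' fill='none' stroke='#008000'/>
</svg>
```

Since the viewBox matches the mm dimensions, user units are millimetres directly. The only transform is the Y-flip y_m = 135.57 − y_svg.

Shape 1 is a rectangle drawn with `<rect>`. Its stroke #008000 means score at S562, F1453. After flipping Y the toolpath is (67.32,62.05) → (230.63,62.05) → (230.63,51.52) → (67.32,51.52) → (67.32,62.05), returning to the start.

; Generated by LaserGRBL
G21
G90
G00 X67.32 Y62.05
M3 S562
G1 X230.63 Y62.05 F1453
G1 X230.63 Y51.52
G1 X67.32 Y51.52
G1 X67.32 Y62.05
M5
G00 X0.00 Y0.00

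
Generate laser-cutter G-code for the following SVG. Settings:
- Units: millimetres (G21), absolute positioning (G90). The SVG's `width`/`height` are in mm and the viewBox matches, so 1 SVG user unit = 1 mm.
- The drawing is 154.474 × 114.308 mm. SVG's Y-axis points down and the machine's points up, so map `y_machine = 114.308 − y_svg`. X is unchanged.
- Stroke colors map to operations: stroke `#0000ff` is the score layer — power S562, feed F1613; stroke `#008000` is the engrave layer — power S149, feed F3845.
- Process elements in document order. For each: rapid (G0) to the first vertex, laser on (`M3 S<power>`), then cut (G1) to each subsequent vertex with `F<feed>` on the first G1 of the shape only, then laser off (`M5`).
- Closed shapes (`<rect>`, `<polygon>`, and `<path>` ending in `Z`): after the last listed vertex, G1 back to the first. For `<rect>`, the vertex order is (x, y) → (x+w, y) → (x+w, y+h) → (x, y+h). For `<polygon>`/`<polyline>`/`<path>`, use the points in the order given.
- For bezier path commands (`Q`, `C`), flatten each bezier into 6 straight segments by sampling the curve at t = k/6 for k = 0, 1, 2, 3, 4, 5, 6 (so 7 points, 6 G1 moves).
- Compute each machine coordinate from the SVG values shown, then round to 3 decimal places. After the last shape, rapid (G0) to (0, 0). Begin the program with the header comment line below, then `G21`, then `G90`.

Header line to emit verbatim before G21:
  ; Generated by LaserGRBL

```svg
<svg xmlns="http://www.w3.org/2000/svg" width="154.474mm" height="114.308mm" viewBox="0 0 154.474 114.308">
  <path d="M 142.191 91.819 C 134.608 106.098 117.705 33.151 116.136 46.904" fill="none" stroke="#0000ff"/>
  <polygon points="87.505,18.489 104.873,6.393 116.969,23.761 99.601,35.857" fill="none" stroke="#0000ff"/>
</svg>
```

; Generated by LaserGRBL
G21
G90
G0 X142.191 Y22.489
M3 S562
G1 X137.737 Y21.813 F1613
G1 X132.414 Y30.844
G1 X126.908 Y44.749
G1 X121.903 Y58.699
G1 X118.084 Y67.861
G1 X116.136 Y67.404
M5
G0 X87.505 Y95.819
M3 S562
G1 X104.873 Y107.915 F1613
G1 X116.969 Y90.547
G1 X99.601 Y78.451
G1 X87.505 Y95.819
M5
G0 X0.000 Y0.000

1 u = 1 mm; y_m = 114.308 − y.

[1] `<path>` cubic bezier, #0000ff→score S562 F1613: (142.191,22.489) → (137.737,21.813) → (132.414,30.844) → (126.908,44.749) → (121.903,58.699) → (118.084,67.861) → (116.136,67.404)

[2] `<polygon>` regular polygon, #0000ff→score S562 F1613: (87.505,95.819) → (104.873,107.915) → (116.969,90.547) → (99.601,78.451) → (87.505,95.819) (closed)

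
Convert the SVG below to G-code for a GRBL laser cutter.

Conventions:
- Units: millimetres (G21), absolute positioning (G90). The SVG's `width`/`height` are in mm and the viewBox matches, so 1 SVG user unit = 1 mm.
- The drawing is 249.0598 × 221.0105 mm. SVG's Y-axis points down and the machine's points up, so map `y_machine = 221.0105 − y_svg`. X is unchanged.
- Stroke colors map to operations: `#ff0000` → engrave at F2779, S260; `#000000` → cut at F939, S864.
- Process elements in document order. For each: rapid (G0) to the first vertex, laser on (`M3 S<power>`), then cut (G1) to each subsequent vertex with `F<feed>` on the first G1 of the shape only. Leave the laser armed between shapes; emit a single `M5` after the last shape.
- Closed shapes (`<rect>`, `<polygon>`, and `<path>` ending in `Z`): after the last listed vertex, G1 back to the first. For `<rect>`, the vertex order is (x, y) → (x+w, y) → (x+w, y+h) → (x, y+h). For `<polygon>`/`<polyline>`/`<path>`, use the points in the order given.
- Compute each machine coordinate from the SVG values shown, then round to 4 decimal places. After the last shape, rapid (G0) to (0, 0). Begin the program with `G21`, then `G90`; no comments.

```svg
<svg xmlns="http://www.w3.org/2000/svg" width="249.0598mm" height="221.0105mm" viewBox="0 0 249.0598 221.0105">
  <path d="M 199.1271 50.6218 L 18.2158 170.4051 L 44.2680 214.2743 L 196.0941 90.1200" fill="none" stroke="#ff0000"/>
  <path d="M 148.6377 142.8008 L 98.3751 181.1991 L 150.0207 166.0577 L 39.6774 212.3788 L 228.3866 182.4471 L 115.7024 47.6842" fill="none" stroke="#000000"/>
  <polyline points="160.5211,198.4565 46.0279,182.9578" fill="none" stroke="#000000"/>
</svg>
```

viewBox `0 0 249.0598 221.0105` with mm width/height → 1 unit = 1 mm. Flip: y_m = 221.0105 − y_svg.

**Shape 1** — `<path>` open polyline, stroke `#ff0000` → engrave (S260, F2779). Machine vertices: (199.1271,170.3887) → (18.2158,50.6054) → (44.2680,6.7362) → (196.0941,130.8905). Open path.

**Shape 2** — `<path>` open polyline, stroke `#000000` → cut (S864, F939). Machine vertices: (148.6377,78.2097) → (98.3751,39.8114) → (150.0207,54.9528) → (39.6774,8.6317) → (228.3866,38.5634) → (115.7024,173.3263). Open path.

**Shape 3** — `<polyline>` line segment, stroke `#000000` → cut (S864, F939). Machine vertices: (160.5211,22.5540) → (46.0279,38.0527). Open path.

G21
G90
G0 X199.1271 Y170.3887
M3 S260
G1 X18.2158 Y50.6054 F2779
G1 X44.2680 Y6.7362
G1 X196.0941 Y130.8905
G0 X148.6377 Y78.2097
M3 S864
G1 X98.3751 Y39.8114 F939
G1 X150.0207 Y54.9528
G1 X39.6774 Y8.6317
G1 X228.3866 Y38.5634
G1 X115.7024 Y173.3263
G0 X160.5211 Y22.5540
M3 S864
G1 X46.0279 Y38.0527 F939
M5
G0 X0.0000 Y0.0000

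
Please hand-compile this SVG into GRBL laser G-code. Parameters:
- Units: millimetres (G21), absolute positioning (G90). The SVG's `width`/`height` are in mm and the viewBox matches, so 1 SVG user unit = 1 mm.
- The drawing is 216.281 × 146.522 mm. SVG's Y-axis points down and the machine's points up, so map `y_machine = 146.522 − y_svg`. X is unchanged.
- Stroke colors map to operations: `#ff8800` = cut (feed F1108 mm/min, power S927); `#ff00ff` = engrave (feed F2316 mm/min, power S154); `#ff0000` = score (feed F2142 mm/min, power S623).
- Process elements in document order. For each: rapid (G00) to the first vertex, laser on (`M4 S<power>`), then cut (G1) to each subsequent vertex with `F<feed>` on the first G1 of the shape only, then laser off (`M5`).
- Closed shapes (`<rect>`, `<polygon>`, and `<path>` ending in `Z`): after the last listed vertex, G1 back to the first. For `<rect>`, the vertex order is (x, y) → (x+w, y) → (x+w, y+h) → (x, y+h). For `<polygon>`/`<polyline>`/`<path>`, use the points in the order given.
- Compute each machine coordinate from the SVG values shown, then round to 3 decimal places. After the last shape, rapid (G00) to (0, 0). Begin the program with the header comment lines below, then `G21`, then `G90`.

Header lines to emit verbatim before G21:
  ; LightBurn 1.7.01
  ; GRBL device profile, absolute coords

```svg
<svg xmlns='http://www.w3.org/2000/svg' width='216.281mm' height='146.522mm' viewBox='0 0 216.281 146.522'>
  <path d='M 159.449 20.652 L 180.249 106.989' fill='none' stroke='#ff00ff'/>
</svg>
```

; LightBurn 1.7.01
; GRBL device profile, absolute coords
G21
G90
G00 X159.449 Y125.870
M4 S154
G1 X180.249 Y39.533 F2316
M5
G00 X0.000 Y0.000

Since the viewBox matches the mm dimensions, user units are millimetres directly. The only transform is the Y-flip y_m = 146.522 − y_svg.

Shape 1 is a line segment drawn with `<path>`. Its stroke #ff00ff means engrave at S154, F2316. After flipping Y the toolpath is (159.449,125.870) → (180.249,39.533).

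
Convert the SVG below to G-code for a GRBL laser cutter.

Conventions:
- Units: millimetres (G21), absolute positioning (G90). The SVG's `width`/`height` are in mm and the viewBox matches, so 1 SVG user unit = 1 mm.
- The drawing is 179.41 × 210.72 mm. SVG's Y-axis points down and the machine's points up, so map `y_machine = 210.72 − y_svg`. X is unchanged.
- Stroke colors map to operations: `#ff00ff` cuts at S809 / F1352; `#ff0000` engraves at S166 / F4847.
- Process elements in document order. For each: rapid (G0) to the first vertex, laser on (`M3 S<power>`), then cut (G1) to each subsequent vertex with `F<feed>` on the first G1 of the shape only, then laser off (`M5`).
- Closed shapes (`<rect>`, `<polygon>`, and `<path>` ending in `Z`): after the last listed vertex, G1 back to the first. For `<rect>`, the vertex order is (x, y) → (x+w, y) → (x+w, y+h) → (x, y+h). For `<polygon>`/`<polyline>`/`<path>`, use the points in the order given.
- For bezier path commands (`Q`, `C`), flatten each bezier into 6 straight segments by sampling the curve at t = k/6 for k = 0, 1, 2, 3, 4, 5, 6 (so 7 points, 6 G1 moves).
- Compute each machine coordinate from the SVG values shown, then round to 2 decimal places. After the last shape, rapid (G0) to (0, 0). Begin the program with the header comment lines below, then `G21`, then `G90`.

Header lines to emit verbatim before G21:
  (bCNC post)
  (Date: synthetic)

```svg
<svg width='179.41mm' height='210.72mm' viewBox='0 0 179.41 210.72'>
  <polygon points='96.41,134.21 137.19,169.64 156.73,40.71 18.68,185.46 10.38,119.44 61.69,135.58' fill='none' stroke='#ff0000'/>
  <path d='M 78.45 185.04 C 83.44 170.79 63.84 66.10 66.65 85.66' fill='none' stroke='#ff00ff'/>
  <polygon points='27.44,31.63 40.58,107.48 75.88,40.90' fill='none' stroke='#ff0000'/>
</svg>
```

viewBox `0 0 179.41 210.72` with mm width/height → 1 unit = 1 mm. Flip: y_m = 210.72 − y_svg.

**Shape 1** — `<polygon>` closed polygon, stroke `#ff0000` → engrave (S166, F4847). Machine vertices: (96.41,76.51) → (137.19,41.08) → (156.73,170.01) → (18.68,25.26) → (10.38,91.28) → (61.69,75.14) → (96.41,76.51). Closed: final G1 returns to the first vertex.

**Shape 2** — `<path>` cubic bezier, stroke `#ff00ff` → cut (S809, F1352). Control points (SVG): P0=(78.45,185.04), P1=(83.44,170.79), P2=(63.84,66.10), P3=(66.65,85.66); sampled at t=k/6. Machine vertices: (78.45,25.68) → (79.11,39.35) → (76.98,62.13) → (73.37,88.05) → (69.57,111.15) → (66.89,125.48) → (66.65,125.06). Open path.

**Shape 3** — `<polygon>` closed polygon, stroke `#ff0000` → engrave (S166, F4847). Machine vertices: (27.44,179.09) → (40.58,103.24) → (75.88,169.82) → (27.44,179.09). Closed: final G1 returns to the first vertex.

(bCNC post)
(Date: synthetic)
G21
G90
G0 X96.41 Y76.51
M3 S166
G1 X137.19 Y41.08 F4847
G1 X156.73 Y170.01
G1 X18.68 Y25.26
G1 X10.38 Y91.28
G1 X61.69 Y75.14
G1 X96.41 Y76.51
M5
G0 X78.45 Y25.68
M3 S809
G1 X79.11 Y39.35 F1352
G1 X76.98 Y62.13
G1 X73.37 Y88.05
G1 X69.57 Y111.15
G1 X66.89 Y125.48
G1 X66.65 Y125.06
M5
G0 X27.44 Y179.09
M3 S166
G1 X40.58 Y103.24 F4847
G1 X75.88 Y169.82
G1 X27.44 Y179.09
M5
G0 X0.00 Y0.00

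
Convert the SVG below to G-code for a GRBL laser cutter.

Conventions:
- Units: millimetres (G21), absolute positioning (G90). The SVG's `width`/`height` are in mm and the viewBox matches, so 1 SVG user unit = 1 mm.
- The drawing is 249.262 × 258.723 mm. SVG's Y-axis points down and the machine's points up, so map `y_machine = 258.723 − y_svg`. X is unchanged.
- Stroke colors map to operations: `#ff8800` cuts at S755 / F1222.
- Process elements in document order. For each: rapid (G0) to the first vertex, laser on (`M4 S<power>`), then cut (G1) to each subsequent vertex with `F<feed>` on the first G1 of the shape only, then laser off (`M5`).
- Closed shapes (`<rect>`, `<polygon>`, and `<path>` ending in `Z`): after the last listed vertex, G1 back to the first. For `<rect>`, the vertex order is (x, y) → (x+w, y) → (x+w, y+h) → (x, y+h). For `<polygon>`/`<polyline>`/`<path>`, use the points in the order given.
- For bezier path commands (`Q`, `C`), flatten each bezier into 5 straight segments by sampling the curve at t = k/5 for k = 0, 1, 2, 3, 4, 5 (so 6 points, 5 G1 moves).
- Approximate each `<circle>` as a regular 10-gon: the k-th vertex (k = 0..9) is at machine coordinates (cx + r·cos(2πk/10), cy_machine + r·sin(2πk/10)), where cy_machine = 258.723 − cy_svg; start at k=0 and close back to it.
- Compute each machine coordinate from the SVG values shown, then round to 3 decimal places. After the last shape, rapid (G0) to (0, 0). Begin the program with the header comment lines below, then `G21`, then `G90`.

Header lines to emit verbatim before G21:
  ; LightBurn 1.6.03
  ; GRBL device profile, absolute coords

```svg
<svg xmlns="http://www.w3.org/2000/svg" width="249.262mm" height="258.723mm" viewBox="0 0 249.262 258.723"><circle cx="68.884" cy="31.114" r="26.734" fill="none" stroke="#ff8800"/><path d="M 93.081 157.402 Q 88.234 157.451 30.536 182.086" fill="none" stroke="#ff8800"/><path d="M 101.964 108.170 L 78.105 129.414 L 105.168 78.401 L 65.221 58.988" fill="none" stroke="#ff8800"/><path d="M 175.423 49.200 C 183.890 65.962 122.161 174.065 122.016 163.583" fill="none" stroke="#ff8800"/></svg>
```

; LightBurn 1.6.03
; GRBL device profile, absolute coords
G21
G90
G0 X95.618 Y227.609
M4 S755
G1 X90.512 Y243.323 F1222
G1 X77.145 Y253.035
G1 X60.623 Y253.035
G1 X47.256 Y243.323
G1 X42.150 Y227.609
G1 X47.256 Y211.895
G1 X60.623 Y202.183
G1 X77.145 Y202.183
G1 X90.512 Y211.895
G1 X95.618 Y227.609
M5
G0 X93.081 Y101.321
M4 S755
G1 X89.028 Y100.318 F1222
G1 X80.747 Y97.348
G1 X68.238 Y92.411
G1 X51.501 Y85.508
G1 X30.536 Y76.637
M5
G0 X101.964 Y150.553
M4 S755
G1 X78.105 Y129.309 F1222
G1 X105.168 Y180.322
G1 X65.221 Y199.735
M5
G0 X175.423 Y209.523
M4 S755
G1 X173.134 Y190.184 F1222
G1 X160.323 Y159.000
G1 X143.316 Y126.047
G1 X128.439 Y101.402
G1 X122.016 Y95.140
M5
G0 X0.000 Y0.000

viewBox `0 0 249.262 258.723` with mm width/height → 1 unit = 1 mm. Flip: y_m = 258.723 − y_svg.

**Shape 1** — `<circle>` circle, stroke `#ff8800` → cut (S755, F1222). Machine vertices: (95.618,227.609) → (90.512,243.323) → (77.145,253.035) → (60.623,253.035) → (47.256,243.323) → (42.150,227.609) → (47.256,211.895) → (60.623,202.183) → (77.145,202.183) → (90.512,211.895) → (95.618,227.609). Closed: final G1 returns to the first vertex.

**Shape 2** — `<path>` quadratic bezier, stroke `#ff8800` → cut (S755, F1222). Control points (SVG): P0=(93.081,157.402), P1=(88.234,157.451), P2=(30.536,182.086); sampled at t=k/5. Machine vertices: (93.081,101.321) → (89.028,100.318) → (80.747,97.348) → (68.238,92.411) → (51.501,85.508) → (30.536,76.637). Open path.

**Shape 3** — `<path>` open polyline, stroke `#ff8800` → cut (S755, F1222). Machine vertices: (101.964,150.553) → (78.105,129.309) → (105.168,180.322) → (65.221,199.735). Open path.

**Shape 4** — `<path>` cubic bezier, stroke `#ff8800` → cut (S755, F1222). Control points (SVG): P0=(175.423,49.200), P1=(183.890,65.962), P2=(122.161,174.065), P3=(122.016,163.583); sampled at t=k/5. Machine vertices: (175.423,209.523) → (173.134,190.184) → (160.323,159.000) → (143.316,126.047) → (128.439,101.402) → (122.016,95.140). Open path.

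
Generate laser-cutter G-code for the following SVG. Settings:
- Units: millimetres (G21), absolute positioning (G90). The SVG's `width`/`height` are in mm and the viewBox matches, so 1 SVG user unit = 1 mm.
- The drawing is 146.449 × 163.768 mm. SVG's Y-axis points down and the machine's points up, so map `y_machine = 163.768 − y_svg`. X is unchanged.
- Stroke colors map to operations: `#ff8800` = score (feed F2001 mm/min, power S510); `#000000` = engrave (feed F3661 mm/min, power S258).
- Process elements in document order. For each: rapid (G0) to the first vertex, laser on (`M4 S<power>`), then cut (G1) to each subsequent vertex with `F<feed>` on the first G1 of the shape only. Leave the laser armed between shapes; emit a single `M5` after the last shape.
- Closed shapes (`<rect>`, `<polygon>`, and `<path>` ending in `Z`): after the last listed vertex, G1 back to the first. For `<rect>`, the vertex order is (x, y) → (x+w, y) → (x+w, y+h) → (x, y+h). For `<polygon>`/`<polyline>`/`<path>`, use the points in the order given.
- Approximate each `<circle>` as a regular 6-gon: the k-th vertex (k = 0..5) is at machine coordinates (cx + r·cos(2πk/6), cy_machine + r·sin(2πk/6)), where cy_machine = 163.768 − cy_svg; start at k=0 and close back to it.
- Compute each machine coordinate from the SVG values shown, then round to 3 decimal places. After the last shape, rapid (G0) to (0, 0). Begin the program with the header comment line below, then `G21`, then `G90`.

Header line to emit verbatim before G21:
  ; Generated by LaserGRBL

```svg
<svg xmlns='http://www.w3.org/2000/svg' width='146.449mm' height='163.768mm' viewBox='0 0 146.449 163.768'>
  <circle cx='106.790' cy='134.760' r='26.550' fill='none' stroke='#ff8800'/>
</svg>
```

1 u = 1 mm; y_m = 163.768 − y.

[1] `<circle>` circle, #ff8800→score S510 F2001: (133.340,29.008) → (120.065,52.001) → (93.515,52.001) → (80.240,29.008) → (93.515,6.015) → (120.065,6.015) → (133.340,29.008) (closed)

; Generated by LaserGRBL
G21
G90
G0 X133.340 Y29.008
M4 S510
G1 X120.065 Y52.001 F2001
G1 X93.515 Y52.001
G1 X80.240 Y29.008
G1 X93.515 Y6.015
G1 X120.065 Y6.015
G1 X133.340 Y29.008
M5
G0 X0.000 Y0.000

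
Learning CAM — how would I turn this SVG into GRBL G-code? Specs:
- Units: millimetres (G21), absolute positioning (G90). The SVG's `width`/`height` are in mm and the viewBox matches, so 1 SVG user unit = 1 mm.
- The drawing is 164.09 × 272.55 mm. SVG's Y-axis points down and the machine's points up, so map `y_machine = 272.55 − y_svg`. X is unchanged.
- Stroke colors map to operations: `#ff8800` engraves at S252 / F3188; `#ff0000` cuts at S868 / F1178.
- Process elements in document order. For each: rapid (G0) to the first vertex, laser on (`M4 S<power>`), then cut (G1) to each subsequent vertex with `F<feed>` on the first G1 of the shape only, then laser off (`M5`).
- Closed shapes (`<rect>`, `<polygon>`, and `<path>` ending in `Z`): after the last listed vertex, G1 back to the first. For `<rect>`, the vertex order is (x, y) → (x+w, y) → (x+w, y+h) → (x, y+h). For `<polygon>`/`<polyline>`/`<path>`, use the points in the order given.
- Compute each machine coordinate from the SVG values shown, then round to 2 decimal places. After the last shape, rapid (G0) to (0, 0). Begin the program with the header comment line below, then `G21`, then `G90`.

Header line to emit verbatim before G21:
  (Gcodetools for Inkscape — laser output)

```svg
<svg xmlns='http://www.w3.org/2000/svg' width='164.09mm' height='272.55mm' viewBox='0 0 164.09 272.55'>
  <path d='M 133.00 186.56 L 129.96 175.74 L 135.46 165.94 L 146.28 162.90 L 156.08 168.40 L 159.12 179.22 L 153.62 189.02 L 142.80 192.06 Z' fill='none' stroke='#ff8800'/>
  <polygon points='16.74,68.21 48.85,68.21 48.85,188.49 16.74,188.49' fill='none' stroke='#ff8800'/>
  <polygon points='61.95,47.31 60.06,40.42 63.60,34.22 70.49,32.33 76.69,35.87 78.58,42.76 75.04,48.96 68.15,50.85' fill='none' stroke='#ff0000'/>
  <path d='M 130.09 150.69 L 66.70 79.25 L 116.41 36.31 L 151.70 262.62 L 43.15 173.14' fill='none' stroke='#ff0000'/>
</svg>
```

(Gcodetools for Inkscape — laser output)
G21
G90
G0 X133.00 Y85.99
M4 S252
G1 X129.96 Y96.81 F3188
G1 X135.46 Y106.61
G1 X146.28 Y109.65
G1 X156.08 Y104.15
G1 X159.12 Y93.33
G1 X153.62 Y83.53
G1 X142.80 Y80.49
G1 X133.00 Y85.99
M5
G0 X16.74 Y204.34
M4 S252
G1 X48.85 Y204.34 F3188
G1 X48.85 Y84.06
G1 X16.74 Y84.06
G1 X16.74 Y204.34
M5
G0 X61.95 Y225.24
M4 S868
G1 X60.06 Y232.13 F1178
G1 X63.60 Y238.33
G1 X70.49 Y240.22
G1 X76.69 Y236.68
G1 X78.58 Y229.79
G1 X75.04 Y223.59
G1 X68.15 Y221.70
G1 X61.95 Y225.24
M5
G0 X130.09 Y121.86
M4 S868
G1 X66.70 Y193.30 F1178
G1 X116.41 Y236.24
G1 X151.70 Y9.93
G1 X43.15 Y99.41
M5
G0 X0.00 Y0.00

viewBox `0 0 164.09 272.55` with mm width/height → 1 unit = 1 mm. Flip: y_m = 272.55 − y_svg.

**Shape 1** — `<path>` regular polygon, stroke `#ff8800` → engrave (S252, F3188). Machine vertices: (133.00,85.99) → (129.96,96.81) → (135.46,106.61) → (146.28,109.65) → (156.08,104.15) → (159.12,93.33) → (153.62,83.53) → (142.80,80.49) → (133.00,85.99). Closed: final G1 returns to the first vertex.

**Shape 2** — `<polygon>` rectangle, stroke `#ff8800` → engrave (S252, F3188). Machine vertices: (16.74,204.34) → (48.85,204.34) → (48.85,84.06) → (16.74,84.06) → (16.74,204.34). Closed: final G1 returns to the first vertex.

**Shape 3** — `<polygon>` regular polygon, stroke `#ff0000` → cut (S868, F1178). Machine vertices: (61.95,225.24) → (60.06,232.13) → (63.60,238.33) → (70.49,240.22) → (76.69,236.68) → (78.58,229.79) → (75.04,223.59) → (68.15,221.70) → (61.95,225.24). Closed: final G1 returns to the first vertex.

**Shape 4** — `<path>` open polyline, stroke `#ff0000` → cut (S868, F1178). Machine vertices: (130.09,121.86) → (66.70,193.30) → (116.41,236.24) → (151.70,9.93) → (43.15,99.41). Open path.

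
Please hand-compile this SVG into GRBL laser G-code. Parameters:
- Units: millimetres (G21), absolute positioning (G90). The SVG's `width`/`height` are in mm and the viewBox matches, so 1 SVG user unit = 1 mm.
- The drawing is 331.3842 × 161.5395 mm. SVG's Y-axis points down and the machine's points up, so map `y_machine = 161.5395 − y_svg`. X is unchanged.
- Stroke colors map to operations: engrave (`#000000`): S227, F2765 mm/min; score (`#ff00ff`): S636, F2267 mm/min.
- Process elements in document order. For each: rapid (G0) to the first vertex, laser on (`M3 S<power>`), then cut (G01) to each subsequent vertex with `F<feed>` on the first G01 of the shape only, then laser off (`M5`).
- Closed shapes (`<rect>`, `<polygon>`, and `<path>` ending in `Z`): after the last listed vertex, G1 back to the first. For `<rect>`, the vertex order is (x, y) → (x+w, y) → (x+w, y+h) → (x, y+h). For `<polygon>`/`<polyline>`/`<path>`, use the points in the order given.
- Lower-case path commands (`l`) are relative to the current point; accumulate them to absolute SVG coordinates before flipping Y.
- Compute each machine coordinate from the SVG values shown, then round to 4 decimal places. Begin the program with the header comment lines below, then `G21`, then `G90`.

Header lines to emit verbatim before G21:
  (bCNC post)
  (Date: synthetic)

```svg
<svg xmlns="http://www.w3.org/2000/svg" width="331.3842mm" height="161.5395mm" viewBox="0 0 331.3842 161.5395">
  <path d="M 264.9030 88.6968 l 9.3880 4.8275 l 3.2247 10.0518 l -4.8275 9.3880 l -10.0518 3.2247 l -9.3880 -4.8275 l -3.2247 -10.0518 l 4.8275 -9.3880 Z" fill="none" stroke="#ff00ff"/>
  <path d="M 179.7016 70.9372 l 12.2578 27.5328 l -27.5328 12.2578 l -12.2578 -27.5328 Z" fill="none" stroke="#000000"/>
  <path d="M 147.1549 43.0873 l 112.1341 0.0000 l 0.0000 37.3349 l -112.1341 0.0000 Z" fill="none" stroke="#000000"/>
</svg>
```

viewBox `0 0 331.3842 161.5395` with mm width/height → 1 unit = 1 mm. Flip: y_m = 161.5395 − y_svg.

**Shape 1** — `<path>` regular polygon, stroke `#ff00ff` → score (S636, F2267). Machine vertices: (264.9030,72.8427) → (274.2910,68.0152) → (277.5157,57.9634) → (272.6882,48.5754) → (262.6364,45.3507) → (253.2484,50.1782) → (250.0237,60.2300) → (254.8512,69.6180) → (264.9030,72.8427). Closed: final G1 returns to the first vertex.

**Shape 2** — `<path>` regular polygon, stroke `#000000` → engrave (S227, F2765). Machine vertices: (179.7016,90.6023) → (191.9594,63.0695) → (164.4266,50.8117) → (152.1688,78.3445) → (179.7016,90.6023). Closed: final G1 returns to the first vertex.

**Shape 3** — `<path>` rectangle, stroke `#000000` → engrave (S227, F2765). Machine vertices: (147.1549,118.4522) → (259.2890,118.4522) → (259.2890,81.1173) → (147.1549,81.1173) → (147.1549,118.4522). Closed: final G1 returns to the first vertex.

(bCNC post)
(Date: synthetic)
G21
G90
G0 X264.9030 Y72.8427
M3 S636
G01 X274.2910 Y68.0152 F2267
G01 X277.5157 Y57.9634
G01 X272.6882 Y48.5754
G01 X262.6364 Y45.3507
G01 X253.2484 Y50.1782
G01 X250.0237 Y60.2300
G01 X254.8512 Y69.6180
G01 X264.9030 Y72.8427
M5
G0 X179.7016 Y90.6023
M3 S227
G01 X191.9594 Y63.0695 F2765
G01 X164.4266 Y50.8117
G01 X152.1688 Y78.3445
G01 X179.7016 Y90.6023
M5
G0 X147.1549 Y118.4522
M3 S227
G01 X259.2890 Y118.4522 F2765
G01 X259.2890 Y81.1173
G01 X147.1549 Y81.1173
G01 X147.1549 Y118.4522
M5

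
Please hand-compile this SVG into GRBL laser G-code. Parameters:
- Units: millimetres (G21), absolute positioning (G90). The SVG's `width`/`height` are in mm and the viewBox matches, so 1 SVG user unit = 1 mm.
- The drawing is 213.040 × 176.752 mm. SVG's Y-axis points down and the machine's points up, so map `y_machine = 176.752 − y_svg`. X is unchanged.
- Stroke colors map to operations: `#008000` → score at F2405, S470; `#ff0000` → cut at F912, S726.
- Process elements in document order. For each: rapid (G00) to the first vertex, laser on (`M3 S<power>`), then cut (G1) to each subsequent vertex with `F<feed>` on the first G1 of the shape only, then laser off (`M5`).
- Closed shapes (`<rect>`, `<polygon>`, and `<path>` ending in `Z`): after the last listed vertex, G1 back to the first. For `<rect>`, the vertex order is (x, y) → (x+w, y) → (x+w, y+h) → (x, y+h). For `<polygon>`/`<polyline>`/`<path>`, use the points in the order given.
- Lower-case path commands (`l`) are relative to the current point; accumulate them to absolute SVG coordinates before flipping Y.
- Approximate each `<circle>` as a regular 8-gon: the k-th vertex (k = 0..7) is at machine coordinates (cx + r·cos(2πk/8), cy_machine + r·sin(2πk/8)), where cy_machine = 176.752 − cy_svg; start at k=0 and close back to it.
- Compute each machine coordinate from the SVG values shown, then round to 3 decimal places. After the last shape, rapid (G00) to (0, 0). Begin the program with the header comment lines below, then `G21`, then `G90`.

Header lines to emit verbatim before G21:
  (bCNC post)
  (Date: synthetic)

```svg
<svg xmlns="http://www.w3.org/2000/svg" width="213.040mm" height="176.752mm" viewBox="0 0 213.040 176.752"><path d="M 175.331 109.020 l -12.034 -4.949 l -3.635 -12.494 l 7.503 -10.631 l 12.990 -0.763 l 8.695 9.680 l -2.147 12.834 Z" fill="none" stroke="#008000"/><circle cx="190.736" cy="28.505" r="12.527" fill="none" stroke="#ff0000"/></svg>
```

Since the viewBox matches the mm dimensions, user units are millimetres directly. The only transform is the Y-flip y_m = 176.752 − y_svg.

Shape 1 is a regular polygon drawn with `<path>`. Its stroke #008000 means score at S470, F2405. After flipping Y the toolpath is (175.331,67.732) → (163.297,72.681) → (159.662,85.175) → (167.165,95.806) → (180.155,96.569) → (188.850,86.889) → (186.703,74.055) → (175.331,67.732), returning to the start.

Shape 2 is a circle drawn with `<circle>`. Its stroke #ff0000 means cut at S726, F912. After flipping Y the toolpath is (203.263,148.247) → (199.594,157.105) → (190.736,160.774) → (181.878,157.105) → (178.209,148.247) → (181.878,139.389) → (190.736,135.720) → (199.594,139.389) → (203.263,148.247), returning to the start.

(bCNC post)
(Date: synthetic)
G21
G90
G00 X175.331 Y67.732
M3 S470
G1 X163.297 Y72.681 F2405
G1 X159.662 Y85.175
G1 X167.165 Y95.806
G1 X180.155 Y96.569
G1 X188.850 Y86.889
G1 X186.703 Y74.055
G1 X175.331 Y67.732
M5
G00 X203.263 Y148.247
M3 S726
G1 X199.594 Y157.105 F912
G1 X190.736 Y160.774
G1 X181.878 Y157.105
G1 X178.209 Y148.247
G1 X181.878 Y139.389
G1 X190.736 Y135.720
G1 X199.594 Y139.389
G1 X203.263 Y148.247
M5
G00 X0.000 Y0.000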